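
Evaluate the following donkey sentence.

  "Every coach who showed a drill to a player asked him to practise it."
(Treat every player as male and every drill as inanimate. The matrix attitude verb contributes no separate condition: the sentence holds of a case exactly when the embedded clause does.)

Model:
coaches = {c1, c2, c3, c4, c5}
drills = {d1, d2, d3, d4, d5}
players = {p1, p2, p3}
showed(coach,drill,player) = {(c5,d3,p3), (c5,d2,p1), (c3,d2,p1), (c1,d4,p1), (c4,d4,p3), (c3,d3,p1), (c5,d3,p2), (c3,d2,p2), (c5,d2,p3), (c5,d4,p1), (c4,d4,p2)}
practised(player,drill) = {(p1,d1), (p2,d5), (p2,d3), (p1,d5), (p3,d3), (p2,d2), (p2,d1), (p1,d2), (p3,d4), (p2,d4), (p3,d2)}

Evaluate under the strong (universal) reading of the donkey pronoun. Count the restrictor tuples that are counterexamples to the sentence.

3

"him" takes "a player" as antecedent and "it" takes "a drill"; both are donkey pronouns co-varying with the restrictor.
Strong reading: for every (c,d,p) with showed(c,d,p), practised(p,d).
Restrictor triples: (c1,d4,p1)→practised(p1,d4) ✗  (c3,d2,p1)→practised(p1,d2) ✓  (c3,d2,p2)→practised(p2,d2) ✓  (c3,d3,p1)→practised(p1,d3) ✗  (c4,d4,p2)→practised(p2,d4) ✓  (c4,d4,p3)→practised(p3,d4) ✓  (c5,d2,p1)→practised(p1,d2) ✓  (c5,d2,p3)→practised(p3,d2) ✓  (c5,d3,p2)→practised(p2,d3) ✓  (c5,d3,p3)→practised(p3,d3) ✓  (c5,d4,p1)→practised(p1,d4) ✗
Counterexamples (restrictor triples failing the scope): 3.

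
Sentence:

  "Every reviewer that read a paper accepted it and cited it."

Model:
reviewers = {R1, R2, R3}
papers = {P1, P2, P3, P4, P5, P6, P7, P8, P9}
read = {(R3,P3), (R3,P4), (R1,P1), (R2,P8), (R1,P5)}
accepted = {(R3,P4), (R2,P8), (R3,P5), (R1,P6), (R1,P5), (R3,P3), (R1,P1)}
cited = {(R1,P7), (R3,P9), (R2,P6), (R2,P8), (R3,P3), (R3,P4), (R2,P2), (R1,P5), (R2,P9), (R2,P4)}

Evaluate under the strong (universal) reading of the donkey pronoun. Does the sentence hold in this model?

"it" takes "a paper" as antecedent — a donkey pronoun bound across the clause boundary.
Strong reading: for every (r,p) with read(r,p), accepted(r,p) ∧ cited(r,p).
Restrictor pairs: (R1,P1) ✗  (R1,P5) ✓  (R2,P8) ✓  (R3,P3) ✓  (R3,P4) ✓
Counterexample: (R1,P1) is in read but fails the scope.

False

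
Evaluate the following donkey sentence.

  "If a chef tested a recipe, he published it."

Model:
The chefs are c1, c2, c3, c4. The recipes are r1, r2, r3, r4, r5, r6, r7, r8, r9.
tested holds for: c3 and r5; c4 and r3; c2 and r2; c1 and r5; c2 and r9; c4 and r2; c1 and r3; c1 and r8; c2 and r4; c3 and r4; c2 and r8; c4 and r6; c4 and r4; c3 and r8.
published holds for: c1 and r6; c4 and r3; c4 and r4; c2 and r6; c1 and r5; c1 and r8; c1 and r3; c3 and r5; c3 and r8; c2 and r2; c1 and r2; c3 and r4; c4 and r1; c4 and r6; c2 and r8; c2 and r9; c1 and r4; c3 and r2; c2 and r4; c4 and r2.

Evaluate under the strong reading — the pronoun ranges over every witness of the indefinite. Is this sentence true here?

True

"it" takes "a recipe" as antecedent — a donkey pronoun bound across the clause boundary.
Strong reading: for every (c,r) with tested(c,r), published(c,r).
Restrictor pairs: (c1,r3) ✓  (c1,r5) ✓  (c1,r8) ✓  (c2,r2) ✓  (c2,r4) ✓  (c2,r8) ✓  (c2,r9) ✓  (c3,r4) ✓  (c3,r5) ✓  (c3,r8) ✓  (c4,r2) ✓  (c4,r3) ✓  (c4,r4) ✓  (c4,r6) ✓
Every restrictor pair satisfies the scope.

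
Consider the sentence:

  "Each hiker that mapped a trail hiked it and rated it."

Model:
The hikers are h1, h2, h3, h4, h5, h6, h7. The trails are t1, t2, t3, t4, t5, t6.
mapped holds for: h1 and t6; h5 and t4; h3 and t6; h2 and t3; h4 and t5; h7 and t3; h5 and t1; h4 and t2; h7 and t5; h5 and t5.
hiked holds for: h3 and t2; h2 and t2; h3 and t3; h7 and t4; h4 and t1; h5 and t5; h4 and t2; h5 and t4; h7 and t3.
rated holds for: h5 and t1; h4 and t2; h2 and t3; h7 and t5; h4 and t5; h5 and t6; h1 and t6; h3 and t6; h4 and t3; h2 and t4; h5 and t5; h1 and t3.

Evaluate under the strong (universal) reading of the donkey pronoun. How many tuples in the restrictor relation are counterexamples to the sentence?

"it" takes "a trail" as antecedent — a donkey pronoun bound across the clause boundary.
Strong reading: for every (h,t) with mapped(h,t), hiked(h,t) ∧ rated(h,t).
Restrictor pairs: (h1,t6) ✗  (h2,t3) ✗  (h3,t6) ✗  (h4,t2) ✓  (h4,t5) ✗  (h5,t1) ✗  (h5,t4) ✗  (h5,t5) ✓  (h7,t3) ✗  (h7,t5) ✗
Counterexamples (restrictor pairs failing the scope): 8.

8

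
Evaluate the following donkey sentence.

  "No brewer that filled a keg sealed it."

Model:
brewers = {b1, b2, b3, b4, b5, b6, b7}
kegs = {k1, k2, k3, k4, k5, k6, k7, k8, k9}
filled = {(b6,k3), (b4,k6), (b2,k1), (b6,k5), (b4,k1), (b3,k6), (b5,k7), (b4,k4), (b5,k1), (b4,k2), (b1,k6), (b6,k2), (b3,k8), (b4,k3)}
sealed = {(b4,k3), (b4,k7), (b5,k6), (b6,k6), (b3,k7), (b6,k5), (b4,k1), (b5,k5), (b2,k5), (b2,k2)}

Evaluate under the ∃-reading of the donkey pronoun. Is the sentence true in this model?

"it" takes "a keg" as antecedent — a donkey pronoun bound across the clause boundary.
Truth condition: for no (b,k) with filled(b,k) does sealed(b,k) hold.
Restrictor pairs — does the scope hold? (b1,k6):fails  (b2,k1):fails  (b3,k6):fails  (b3,k8):fails  (b4,k1):holds  (b4,k2):fails  (b4,k3):holds  (b4,k4):fails  (b4,k6):fails  (b5,k1):fails  (b5,k7):fails  (b6,k2):fails  (b6,k3):fails  (b6,k5):holds
Scope holds for 3 pair(s), so the sentence is false.

False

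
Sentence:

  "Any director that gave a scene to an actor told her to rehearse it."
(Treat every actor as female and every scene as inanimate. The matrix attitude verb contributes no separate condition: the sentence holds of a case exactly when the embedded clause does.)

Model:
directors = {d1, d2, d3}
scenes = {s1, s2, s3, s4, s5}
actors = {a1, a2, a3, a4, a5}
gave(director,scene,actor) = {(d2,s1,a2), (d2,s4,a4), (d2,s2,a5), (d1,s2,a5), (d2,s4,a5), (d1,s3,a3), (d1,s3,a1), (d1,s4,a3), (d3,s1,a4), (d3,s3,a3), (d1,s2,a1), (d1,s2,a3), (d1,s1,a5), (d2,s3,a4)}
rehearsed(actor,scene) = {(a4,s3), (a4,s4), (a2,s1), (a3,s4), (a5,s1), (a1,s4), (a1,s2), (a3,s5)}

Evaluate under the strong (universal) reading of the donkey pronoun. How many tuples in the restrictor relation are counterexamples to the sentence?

8

"her" takes "an actor" as antecedent and "it" takes "a scene"; both are donkey pronouns co-varying with the restrictor.
Strong reading: for every (d,s,a) with gave(d,s,a), rehearsed(a,s).
Restrictor triples: (d1,s1,a5)→rehearsed(a5,s1) ✓  (d1,s2,a1)→rehearsed(a1,s2) ✓  (d1,s2,a3)→rehearsed(a3,s2) ✗  (d1,s2,a5)→rehearsed(a5,s2) ✗  (d1,s3,a1)→rehearsed(a1,s3) ✗  (d1,s3,a3)→rehearsed(a3,s3) ✗  (d1,s4,a3)→rehearsed(a3,s4) ✓  (d2,s1,a2)→rehearsed(a2,s1) ✓  (d2,s2,a5)→rehearsed(a5,s2) ✗  (d2,s3,a4)→rehearsed(a4,s3) ✓  (d2,s4,a4)→rehearsed(a4,s4) ✓  (d2,s4,a5)→rehearsed(a5,s4) ✗  (d3,s1,a4)→rehearsed(a4,s1) ✗  (d3,s3,a3)→rehearsed(a3,s3) ✗
Counterexamples (restrictor triples failing the scope): 8.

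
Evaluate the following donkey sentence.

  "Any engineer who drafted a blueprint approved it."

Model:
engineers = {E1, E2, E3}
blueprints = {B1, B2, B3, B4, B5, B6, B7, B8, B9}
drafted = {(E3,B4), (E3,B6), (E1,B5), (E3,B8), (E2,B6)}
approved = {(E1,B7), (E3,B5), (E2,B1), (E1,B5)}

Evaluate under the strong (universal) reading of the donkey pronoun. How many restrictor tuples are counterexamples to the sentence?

4

"it" takes "a blueprint" as antecedent — a donkey pronoun bound across the clause boundary.
Strong reading: for every (e,b) with drafted(e,b), approved(e,b).
Restrictor pairs: (E1,B5) ✓  (E2,B6) ✗  (E3,B4) ✗  (E3,B6) ✗  (E3,B8) ✗
Counterexamples (restrictor pairs failing the scope): 4.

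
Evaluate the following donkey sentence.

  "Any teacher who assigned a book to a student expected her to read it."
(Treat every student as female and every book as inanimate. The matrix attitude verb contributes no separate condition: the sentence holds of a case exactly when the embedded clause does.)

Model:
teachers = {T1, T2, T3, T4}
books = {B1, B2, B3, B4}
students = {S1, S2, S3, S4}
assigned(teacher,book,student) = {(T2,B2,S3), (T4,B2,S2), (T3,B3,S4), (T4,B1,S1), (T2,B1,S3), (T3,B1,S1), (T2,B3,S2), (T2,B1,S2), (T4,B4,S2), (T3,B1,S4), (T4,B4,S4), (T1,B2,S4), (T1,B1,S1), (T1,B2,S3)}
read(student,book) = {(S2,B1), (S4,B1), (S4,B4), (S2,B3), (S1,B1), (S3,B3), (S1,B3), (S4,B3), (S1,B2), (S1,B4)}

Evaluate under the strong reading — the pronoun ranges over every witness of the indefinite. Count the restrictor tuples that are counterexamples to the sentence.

"her" takes "a student" as antecedent and "it" takes "a book"; both are donkey pronouns co-varying with the restrictor.
Strong reading: for every (t,b,s) with assigned(t,b,s), read(s,b).
Restrictor triples: (T1,B1,S1)→read(S1,B1) ✓  (T1,B2,S3)→read(S3,B2) ✗  (T1,B2,S4)→read(S4,B2) ✗  (T2,B1,S2)→read(S2,B1) ✓  (T2,B1,S3)→read(S3,B1) ✗  (T2,B2,S3)→read(S3,B2) ✗  (T2,B3,S2)→read(S2,B3) ✓  (T3,B1,S1)→read(S1,B1) ✓  (T3,B1,S4)→read(S4,B1) ✓  (T3,B3,S4)→read(S4,B3) ✓  (T4,B1,S1)→read(S1,B1) ✓  (T4,B2,S2)→read(S2,B2) ✗  (T4,B4,S2)→read(S2,B4) ✗  (T4,B4,S4)→read(S4,B4) ✓
Counterexamples (restrictor triples failing the scope): 6.

6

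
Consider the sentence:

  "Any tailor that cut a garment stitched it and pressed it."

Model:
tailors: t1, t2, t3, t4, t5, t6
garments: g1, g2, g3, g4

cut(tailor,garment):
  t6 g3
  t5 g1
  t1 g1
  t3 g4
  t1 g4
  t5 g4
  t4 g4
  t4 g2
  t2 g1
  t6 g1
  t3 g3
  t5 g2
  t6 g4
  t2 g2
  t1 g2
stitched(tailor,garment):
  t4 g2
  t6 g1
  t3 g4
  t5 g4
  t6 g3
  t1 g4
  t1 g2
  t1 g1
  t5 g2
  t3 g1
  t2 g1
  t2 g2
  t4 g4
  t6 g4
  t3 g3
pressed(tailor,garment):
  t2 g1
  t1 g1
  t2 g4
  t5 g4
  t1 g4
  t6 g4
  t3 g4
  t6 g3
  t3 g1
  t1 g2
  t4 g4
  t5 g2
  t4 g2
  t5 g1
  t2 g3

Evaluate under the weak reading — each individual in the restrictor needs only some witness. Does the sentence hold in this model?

True

"it" takes "a garment" as antecedent — a donkey pronoun bound across the clause boundary.
Weak reading: every tailor t with some cut-garment has at least one cut-garment g such that stitched(t,g) ∧ pressed(t,g).
Per tailor: t1:✓  t2:✓  t3:✓  t4:✓  t5:✓  t6:✓
Every tailor in the restrictor has a witness.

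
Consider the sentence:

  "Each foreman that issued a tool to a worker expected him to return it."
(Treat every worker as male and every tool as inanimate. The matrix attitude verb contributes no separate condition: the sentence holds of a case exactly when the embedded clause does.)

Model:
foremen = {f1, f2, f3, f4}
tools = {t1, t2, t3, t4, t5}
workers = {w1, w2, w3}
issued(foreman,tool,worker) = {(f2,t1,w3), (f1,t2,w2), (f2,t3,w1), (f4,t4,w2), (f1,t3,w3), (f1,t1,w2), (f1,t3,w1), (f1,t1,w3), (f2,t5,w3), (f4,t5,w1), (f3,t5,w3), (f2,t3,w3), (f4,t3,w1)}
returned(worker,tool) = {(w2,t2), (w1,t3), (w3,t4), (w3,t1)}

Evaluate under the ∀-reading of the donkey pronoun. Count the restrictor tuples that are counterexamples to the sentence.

"him" takes "a worker" as antecedent and "it" takes "a tool"; both are donkey pronouns co-varying with the restrictor.
Strong reading: for every (f,t,w) with issued(f,t,w), returned(w,t).
Restrictor triples: (f1,t1,w2)→returned(w2,t1) ✗  (f1,t1,w3)→returned(w3,t1) ✓  (f1,t2,w2)→returned(w2,t2) ✓  (f1,t3,w1)→returned(w1,t3) ✓  (f1,t3,w3)→returned(w3,t3) ✗  (f2,t1,w3)→returned(w3,t1) ✓  (f2,t3,w1)→returned(w1,t3) ✓  (f2,t3,w3)→returned(w3,t3) ✗  (f2,t5,w3)→returned(w3,t5) ✗  (f3,t5,w3)→returned(w3,t5) ✗  (f4,t3,w1)→returned(w1,t3) ✓  (f4,t4,w2)→returned(w2,t4) ✗  (f4,t5,w1)→returned(w1,t5) ✗
Counterexamples (restrictor triples failing the scope): 7.

7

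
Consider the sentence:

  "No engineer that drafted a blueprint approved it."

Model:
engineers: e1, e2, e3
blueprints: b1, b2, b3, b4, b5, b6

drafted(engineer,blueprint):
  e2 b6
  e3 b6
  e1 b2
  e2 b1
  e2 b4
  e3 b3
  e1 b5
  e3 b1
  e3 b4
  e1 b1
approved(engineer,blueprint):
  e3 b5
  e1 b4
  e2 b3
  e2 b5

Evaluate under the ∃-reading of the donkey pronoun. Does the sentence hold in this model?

True

"it" takes "a blueprint" as antecedent — a donkey pronoun bound across the clause boundary.
Truth condition: for no (e,b) with drafted(e,b) does approved(e,b) hold.
Restrictor pairs — does the scope hold? (e1,b1):fails  (e1,b2):fails  (e1,b5):fails  (e2,b1):fails  (e2,b4):fails  (e2,b6):fails  (e3,b1):fails  (e3,b3):fails  (e3,b4):fails  (e3,b6):fails
Scope holds for no restrictor pair, so the sentence is true.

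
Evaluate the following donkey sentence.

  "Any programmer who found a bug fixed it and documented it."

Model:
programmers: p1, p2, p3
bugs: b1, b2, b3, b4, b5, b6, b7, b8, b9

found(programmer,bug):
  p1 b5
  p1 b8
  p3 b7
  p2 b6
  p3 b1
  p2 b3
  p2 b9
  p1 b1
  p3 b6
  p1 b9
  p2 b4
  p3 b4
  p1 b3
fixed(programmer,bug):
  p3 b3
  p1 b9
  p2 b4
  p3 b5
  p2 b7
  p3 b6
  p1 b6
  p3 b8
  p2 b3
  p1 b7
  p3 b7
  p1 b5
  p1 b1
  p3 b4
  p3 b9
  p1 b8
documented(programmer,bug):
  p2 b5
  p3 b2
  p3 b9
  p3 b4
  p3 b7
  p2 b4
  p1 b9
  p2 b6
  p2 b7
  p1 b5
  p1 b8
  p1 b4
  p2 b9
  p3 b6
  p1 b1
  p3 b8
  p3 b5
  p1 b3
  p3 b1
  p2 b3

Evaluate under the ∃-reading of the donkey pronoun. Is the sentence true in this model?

True

"it" takes "a bug" as antecedent — a donkey pronoun bound across the clause boundary.
Weak reading: every programmer p with some found-bug has at least one found-bug b such that fixed(p,b) ∧ documented(p,b).
Per programmer: p1:✓  p2:✓  p3:✓
Every programmer in the restrictor has a witness.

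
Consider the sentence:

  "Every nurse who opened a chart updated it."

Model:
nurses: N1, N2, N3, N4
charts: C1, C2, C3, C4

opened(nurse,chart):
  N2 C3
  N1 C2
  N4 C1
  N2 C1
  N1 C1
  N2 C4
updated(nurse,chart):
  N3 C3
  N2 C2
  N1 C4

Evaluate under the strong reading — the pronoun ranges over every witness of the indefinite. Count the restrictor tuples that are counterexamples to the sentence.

"it" takes "a chart" as antecedent — a donkey pronoun bound across the clause boundary.
Strong reading: for every (n,c) with opened(n,c), updated(n,c).
Restrictor pairs: (N1,C1) ✗  (N1,C2) ✗  (N2,C1) ✗  (N2,C3) ✗  (N2,C4) ✗  (N4,C1) ✗
Counterexamples (restrictor pairs failing the scope): 6.

6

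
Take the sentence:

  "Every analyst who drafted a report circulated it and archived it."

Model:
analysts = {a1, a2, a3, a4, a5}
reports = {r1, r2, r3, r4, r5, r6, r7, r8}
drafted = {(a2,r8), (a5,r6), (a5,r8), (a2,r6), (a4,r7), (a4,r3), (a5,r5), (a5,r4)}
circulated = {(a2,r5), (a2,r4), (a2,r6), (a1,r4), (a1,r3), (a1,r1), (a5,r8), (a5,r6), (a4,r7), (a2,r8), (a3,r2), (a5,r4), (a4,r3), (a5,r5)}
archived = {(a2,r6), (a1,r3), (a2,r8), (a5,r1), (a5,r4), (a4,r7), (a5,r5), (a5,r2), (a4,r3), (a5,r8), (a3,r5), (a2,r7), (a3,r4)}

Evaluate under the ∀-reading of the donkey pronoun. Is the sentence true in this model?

False

"it" takes "a report" as antecedent — a donkey pronoun bound across the clause boundary.
Strong reading: for every (a,r) with drafted(a,r), circulated(a,r) ∧ archived(a,r).
Restrictor pairs: (a2,r6) ✓  (a2,r8) ✓  (a4,r3) ✓  (a4,r7) ✓  (a5,r4) ✓  (a5,r5) ✓  (a5,r6) ✗  (a5,r8) ✓
Counterexample: (a5,r6) is in drafted but fails the scope.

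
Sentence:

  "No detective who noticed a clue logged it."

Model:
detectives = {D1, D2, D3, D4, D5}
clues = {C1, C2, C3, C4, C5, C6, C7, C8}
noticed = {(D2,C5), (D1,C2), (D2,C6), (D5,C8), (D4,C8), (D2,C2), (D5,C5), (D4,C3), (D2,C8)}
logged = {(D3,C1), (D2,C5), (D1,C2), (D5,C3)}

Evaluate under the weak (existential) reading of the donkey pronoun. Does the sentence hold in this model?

"it" takes "a clue" as antecedent — a donkey pronoun bound across the clause boundary.
Truth condition: for no (d,c) with noticed(d,c) does logged(d,c) hold.
Restrictor pairs — does the scope hold? (D1,C2):holds  (D2,C2):fails  (D2,C5):holds  (D2,C6):fails  (D2,C8):fails  (D4,C3):fails  (D4,C8):fails  (D5,C5):fails  (D5,C8):fails
Scope holds for 2 pair(s), so the sentence is false.

False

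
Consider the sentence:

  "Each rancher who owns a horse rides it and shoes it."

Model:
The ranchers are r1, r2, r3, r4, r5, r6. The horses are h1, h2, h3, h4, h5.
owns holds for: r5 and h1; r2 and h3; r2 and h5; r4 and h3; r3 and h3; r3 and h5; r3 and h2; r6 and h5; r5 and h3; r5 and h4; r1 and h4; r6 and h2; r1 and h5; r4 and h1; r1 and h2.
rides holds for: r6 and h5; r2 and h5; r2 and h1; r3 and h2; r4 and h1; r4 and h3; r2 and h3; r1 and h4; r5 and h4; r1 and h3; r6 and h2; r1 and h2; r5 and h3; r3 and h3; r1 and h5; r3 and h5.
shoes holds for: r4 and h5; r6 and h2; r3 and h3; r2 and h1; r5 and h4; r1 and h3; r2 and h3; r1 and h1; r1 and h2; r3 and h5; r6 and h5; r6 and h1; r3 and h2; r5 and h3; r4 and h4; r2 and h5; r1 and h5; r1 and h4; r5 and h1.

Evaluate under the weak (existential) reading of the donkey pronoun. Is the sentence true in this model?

"it" takes "a horse" as antecedent — a donkey pronoun bound across the clause boundary.
Weak reading: every rancher r with some owns-horse has at least one owns-horse h such that rides(r,h) ∧ shoes(r,h).
Per rancher: r1:✓  r2:✓  r3:✓  r4:✗  r5:✓  r6:✓
r4 has no witness among its owns-horses.

False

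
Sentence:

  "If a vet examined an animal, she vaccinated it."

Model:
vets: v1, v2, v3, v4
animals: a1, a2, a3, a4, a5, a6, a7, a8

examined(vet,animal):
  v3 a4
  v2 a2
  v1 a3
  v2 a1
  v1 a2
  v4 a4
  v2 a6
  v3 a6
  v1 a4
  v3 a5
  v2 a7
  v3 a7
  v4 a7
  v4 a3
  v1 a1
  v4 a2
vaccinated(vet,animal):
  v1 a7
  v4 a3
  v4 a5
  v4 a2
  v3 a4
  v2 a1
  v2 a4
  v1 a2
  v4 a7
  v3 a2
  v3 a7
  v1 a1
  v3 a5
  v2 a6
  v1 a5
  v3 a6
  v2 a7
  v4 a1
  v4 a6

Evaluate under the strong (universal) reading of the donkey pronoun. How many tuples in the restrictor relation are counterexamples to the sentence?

"it" takes "an animal" as antecedent — a donkey pronoun bound across the clause boundary.
Strong reading: for every (v,a) with examined(v,a), vaccinated(v,a).
Restrictor pairs: (v1,a1) ✓  (v1,a2) ✓  (v1,a3) ✗  (v1,a4) ✗  (v2,a1) ✓  (v2,a2) ✗  (v2,a6) ✓  (v2,a7) ✓  (v3,a4) ✓  (v3,a5) ✓  (v3,a6) ✓  (v3,a7) ✓  (v4,a2) ✓  (v4,a3) ✓  (v4,a4) ✗  (v4,a7) ✓
Counterexamples (restrictor pairs failing the scope): 4.

4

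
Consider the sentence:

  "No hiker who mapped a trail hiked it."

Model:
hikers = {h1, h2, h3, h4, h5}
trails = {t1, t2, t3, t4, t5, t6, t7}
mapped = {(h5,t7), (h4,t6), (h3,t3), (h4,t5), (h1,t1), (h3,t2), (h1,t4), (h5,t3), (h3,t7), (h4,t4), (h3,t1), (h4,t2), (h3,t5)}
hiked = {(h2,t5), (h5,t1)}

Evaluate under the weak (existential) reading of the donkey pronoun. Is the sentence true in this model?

"it" takes "a trail" as antecedent — a donkey pronoun bound across the clause boundary.
Truth condition: for no (h,t) with mapped(h,t) does hiked(h,t) hold.
Restrictor pairs — does the scope hold? (h1,t1):fails  (h1,t4):fails  (h3,t1):fails  (h3,t2):fails  (h3,t3):fails  (h3,t5):fails  (h3,t7):fails  (h4,t2):fails  (h4,t4):fails  (h4,t5):fails  (h4,t6):fails  (h5,t3):fails  (h5,t7):fails
Scope holds for no restrictor pair, so the sentence is true.

True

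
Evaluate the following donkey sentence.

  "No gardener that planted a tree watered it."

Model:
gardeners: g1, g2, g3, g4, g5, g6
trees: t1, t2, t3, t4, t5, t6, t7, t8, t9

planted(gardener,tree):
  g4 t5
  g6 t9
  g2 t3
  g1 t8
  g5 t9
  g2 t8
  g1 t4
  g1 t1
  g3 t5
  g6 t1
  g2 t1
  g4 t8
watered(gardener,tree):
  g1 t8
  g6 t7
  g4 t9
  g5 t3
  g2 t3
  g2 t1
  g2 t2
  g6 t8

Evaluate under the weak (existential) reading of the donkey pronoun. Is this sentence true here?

False

"it" takes "a tree" as antecedent — a donkey pronoun bound across the clause boundary.
Truth condition: for no (g,t) with planted(g,t) does watered(g,t) hold.
Restrictor pairs — does the scope hold? (g1,t1):fails  (g1,t4):fails  (g1,t8):holds  (g2,t1):holds  (g2,t3):holds  (g2,t8):fails  (g3,t5):fails  (g4,t5):fails  (g4,t8):fails  (g5,t9):fails  (g6,t1):fails  (g6,t9):fails
Scope holds for 3 pair(s), so the sentence is false.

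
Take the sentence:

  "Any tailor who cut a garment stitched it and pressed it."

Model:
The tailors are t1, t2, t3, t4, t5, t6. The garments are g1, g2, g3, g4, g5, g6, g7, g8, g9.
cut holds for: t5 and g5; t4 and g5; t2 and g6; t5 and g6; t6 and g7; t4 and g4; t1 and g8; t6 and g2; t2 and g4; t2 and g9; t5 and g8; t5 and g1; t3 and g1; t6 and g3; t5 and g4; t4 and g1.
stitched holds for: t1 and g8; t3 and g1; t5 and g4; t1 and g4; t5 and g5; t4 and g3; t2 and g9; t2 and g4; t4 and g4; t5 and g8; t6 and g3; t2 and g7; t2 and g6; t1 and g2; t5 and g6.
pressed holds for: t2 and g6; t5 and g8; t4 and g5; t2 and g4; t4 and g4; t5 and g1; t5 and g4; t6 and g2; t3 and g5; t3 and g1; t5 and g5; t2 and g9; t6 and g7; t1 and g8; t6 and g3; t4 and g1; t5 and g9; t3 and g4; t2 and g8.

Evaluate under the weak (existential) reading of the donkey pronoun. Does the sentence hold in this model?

"it" takes "a garment" as antecedent — a donkey pronoun bound across the clause boundary.
Weak reading: every tailor t with some cut-garment has at least one cut-garment g such that stitched(t,g) ∧ pressed(t,g).
Per tailor: t1:✓  t2:✓  t3:✓  t4:✓  t5:✓  t6:✓
Every tailor in the restrictor has a witness.

True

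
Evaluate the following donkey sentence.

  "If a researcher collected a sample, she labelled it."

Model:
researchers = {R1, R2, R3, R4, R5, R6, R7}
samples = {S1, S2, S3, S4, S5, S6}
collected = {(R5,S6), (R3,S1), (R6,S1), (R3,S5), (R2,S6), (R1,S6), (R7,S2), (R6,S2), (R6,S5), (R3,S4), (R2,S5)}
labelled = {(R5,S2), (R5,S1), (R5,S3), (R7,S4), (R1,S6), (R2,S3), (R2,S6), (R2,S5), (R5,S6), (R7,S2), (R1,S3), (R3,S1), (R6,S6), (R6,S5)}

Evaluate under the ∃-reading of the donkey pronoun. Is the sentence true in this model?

"it" takes "a sample" as antecedent — a donkey pronoun bound across the clause boundary.
Weak reading: every researcher r with some collected-sample has at least one collected-sample s such that labelled(r,s).
Per researcher: R1:✓  R2:✓  R3:✓  R5:✓  R6:✓  R7:✓
Every researcher in the restrictor has a witness.

True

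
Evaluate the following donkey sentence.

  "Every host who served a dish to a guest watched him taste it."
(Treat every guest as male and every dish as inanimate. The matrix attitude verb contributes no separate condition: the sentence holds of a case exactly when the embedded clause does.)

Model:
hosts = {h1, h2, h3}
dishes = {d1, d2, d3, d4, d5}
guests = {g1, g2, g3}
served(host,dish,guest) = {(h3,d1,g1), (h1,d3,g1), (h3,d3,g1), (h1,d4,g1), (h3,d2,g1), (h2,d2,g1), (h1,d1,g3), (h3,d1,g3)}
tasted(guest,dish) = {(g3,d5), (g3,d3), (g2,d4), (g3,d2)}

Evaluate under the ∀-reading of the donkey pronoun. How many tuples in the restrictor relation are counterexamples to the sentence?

"him" takes "a guest" as antecedent and "it" takes "a dish"; both are donkey pronouns co-varying with the restrictor.
Strong reading: for every (h,d,g) with served(h,d,g), tasted(g,d).
Restrictor triples: (h1,d1,g3)→tasted(g3,d1) ✗  (h1,d3,g1)→tasted(g1,d3) ✗  (h1,d4,g1)→tasted(g1,d4) ✗  (h2,d2,g1)→tasted(g1,d2) ✗  (h3,d1,g1)→tasted(g1,d1) ✗  (h3,d1,g3)→tasted(g3,d1) ✗  (h3,d2,g1)→tasted(g1,d2) ✗  (h3,d3,g1)→tasted(g1,d3) ✗
Counterexamples (restrictor triples failing the scope): 8.

8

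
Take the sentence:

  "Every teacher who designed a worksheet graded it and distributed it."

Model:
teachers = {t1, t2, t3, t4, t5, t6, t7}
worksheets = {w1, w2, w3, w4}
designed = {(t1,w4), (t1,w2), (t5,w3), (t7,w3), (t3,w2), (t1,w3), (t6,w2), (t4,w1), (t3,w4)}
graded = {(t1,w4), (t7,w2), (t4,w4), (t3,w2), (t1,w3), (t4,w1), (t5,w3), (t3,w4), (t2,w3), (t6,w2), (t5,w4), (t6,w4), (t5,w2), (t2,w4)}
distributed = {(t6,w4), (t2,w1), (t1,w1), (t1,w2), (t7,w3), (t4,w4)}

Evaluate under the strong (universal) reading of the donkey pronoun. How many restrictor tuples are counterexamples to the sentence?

"it" takes "a worksheet" as antecedent — a donkey pronoun bound across the clause boundary.
Strong reading: for every (t,w) with designed(t,w), graded(t,w) ∧ distributed(t,w).
Restrictor pairs: (t1,w2) ✗  (t1,w3) ✗  (t1,w4) ✗  (t3,w2) ✗  (t3,w4) ✗  (t4,w1) ✗  (t5,w3) ✗  (t6,w2) ✗  (t7,w3) ✗
Counterexamples (restrictor pairs failing the scope): 9.

9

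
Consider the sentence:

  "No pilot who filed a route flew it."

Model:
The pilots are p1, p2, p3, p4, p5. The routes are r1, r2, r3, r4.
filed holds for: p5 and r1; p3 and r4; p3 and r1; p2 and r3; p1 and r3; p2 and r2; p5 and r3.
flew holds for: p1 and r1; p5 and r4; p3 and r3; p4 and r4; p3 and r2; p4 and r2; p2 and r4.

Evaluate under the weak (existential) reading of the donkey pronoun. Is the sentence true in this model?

True

"it" takes "a route" as antecedent — a donkey pronoun bound across the clause boundary.
Truth condition: for no (p,r) with filed(p,r) does flew(p,r) hold.
Restrictor pairs — does the scope hold? (p1,r3):fails  (p2,r2):fails  (p2,r3):fails  (p3,r1):fails  (p3,r4):fails  (p5,r1):fails  (p5,r3):fails
Scope holds for no restrictor pair, so the sentence is true.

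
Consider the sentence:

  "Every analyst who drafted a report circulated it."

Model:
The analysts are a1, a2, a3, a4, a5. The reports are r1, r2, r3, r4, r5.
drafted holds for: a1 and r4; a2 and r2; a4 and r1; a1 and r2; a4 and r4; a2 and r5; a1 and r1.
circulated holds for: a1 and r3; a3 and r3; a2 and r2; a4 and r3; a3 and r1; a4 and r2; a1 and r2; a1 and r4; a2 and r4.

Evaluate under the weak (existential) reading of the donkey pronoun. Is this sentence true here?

"it" takes "a report" as antecedent — a donkey pronoun bound across the clause boundary.
Weak reading: every analyst a with some drafted-report has at least one drafted-report r such that circulated(a,r).
Per analyst: a1:✓  a2:✓  a4:✗
a4 has no witness among its drafted-reports.

False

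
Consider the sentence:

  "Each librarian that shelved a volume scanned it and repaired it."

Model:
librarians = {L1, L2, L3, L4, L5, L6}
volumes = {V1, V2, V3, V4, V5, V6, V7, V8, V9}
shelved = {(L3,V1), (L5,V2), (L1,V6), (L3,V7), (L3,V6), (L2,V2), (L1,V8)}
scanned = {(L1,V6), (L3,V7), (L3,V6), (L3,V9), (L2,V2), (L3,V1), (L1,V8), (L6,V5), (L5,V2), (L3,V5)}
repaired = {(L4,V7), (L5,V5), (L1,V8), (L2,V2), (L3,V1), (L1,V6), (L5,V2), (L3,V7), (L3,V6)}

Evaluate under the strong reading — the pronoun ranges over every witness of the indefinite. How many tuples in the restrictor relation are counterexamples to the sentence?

0

"it" takes "a volume" as antecedent — a donkey pronoun bound across the clause boundary.
Strong reading: for every (l,v) with shelved(l,v), scanned(l,v) ∧ repaired(l,v).
Restrictor pairs: (L1,V6) ✓  (L1,V8) ✓  (L2,V2) ✓  (L3,V1) ✓  (L3,V6) ✓  (L3,V7) ✓  (L5,V2) ✓
Counterexamples (restrictor pairs failing the scope): 0.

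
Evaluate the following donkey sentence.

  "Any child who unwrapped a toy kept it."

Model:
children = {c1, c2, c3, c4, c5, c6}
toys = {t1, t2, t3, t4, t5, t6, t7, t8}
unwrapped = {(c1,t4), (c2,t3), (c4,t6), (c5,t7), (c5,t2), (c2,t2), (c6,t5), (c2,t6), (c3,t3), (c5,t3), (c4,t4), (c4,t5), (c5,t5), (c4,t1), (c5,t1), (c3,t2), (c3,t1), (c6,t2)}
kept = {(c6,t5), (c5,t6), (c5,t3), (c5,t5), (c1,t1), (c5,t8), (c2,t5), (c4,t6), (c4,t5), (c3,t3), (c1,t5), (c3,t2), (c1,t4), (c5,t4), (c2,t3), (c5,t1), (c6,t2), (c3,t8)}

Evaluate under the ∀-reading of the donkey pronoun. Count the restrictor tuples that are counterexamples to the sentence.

7

"it" takes "a toy" as antecedent — a donkey pronoun bound across the clause boundary.
Strong reading: for every (c,t) with unwrapped(c,t), kept(c,t).
Restrictor pairs: (c1,t4) ✓  (c2,t2) ✗  (c2,t3) ✓  (c2,t6) ✗  (c3,t1) ✗  (c3,t2) ✓  (c3,t3) ✓  (c4,t1) ✗  (c4,t4) ✗  (c4,t5) ✓  (c4,t6) ✓  (c5,t1) ✓  (c5,t2) ✗  (c5,t3) ✓  (c5,t5) ✓  (c5,t7) ✗  (c6,t2) ✓  (c6,t5) ✓
Counterexamples (restrictor pairs failing the scope): 7.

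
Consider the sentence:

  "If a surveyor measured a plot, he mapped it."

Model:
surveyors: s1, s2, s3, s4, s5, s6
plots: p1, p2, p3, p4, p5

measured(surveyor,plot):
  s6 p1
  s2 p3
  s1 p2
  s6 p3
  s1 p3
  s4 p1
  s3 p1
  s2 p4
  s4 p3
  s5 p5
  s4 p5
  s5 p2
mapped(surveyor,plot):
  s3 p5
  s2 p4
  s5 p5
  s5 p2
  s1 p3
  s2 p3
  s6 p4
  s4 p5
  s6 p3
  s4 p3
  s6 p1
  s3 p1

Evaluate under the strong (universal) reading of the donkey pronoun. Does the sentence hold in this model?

"it" takes "a plot" as antecedent — a donkey pronoun bound across the clause boundary.
Strong reading: for every (s,p) with measured(s,p), mapped(s,p).
Restrictor pairs: (s1,p2) ✗  (s1,p3) ✓  (s2,p3) ✓  (s2,p4) ✓  (s3,p1) ✓  (s4,p1) ✗  (s4,p3) ✓  (s4,p5) ✓  (s5,p2) ✓  (s5,p5) ✓  (s6,p1) ✓  (s6,p3) ✓
Counterexample: (s1,p2) is in measured but fails the scope.

False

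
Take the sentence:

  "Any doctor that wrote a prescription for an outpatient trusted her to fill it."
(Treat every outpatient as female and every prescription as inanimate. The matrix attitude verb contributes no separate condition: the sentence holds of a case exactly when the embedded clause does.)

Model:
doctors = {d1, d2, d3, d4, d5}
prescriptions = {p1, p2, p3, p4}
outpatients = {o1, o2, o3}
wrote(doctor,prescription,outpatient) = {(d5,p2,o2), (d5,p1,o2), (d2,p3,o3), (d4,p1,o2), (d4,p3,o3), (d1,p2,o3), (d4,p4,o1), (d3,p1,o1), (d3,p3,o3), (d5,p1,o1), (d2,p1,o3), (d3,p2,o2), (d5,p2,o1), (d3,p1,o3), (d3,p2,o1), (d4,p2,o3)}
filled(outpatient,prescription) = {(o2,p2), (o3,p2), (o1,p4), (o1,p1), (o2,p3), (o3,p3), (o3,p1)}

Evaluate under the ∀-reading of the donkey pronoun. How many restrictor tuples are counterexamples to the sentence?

4

"her" takes "an outpatient" as antecedent and "it" takes "a prescription"; both are donkey pronouns co-varying with the restrictor.
Strong reading: for every (d,p,o) with wrote(d,p,o), filled(o,p).
Restrictor triples: (d1,p2,o3)→filled(o3,p2) ✓  (d2,p1,o3)→filled(o3,p1) ✓  (d2,p3,o3)→filled(o3,p3) ✓  (d3,p1,o1)→filled(o1,p1) ✓  (d3,p1,o3)→filled(o3,p1) ✓  (d3,p2,o1)→filled(o1,p2) ✗  (d3,p2,o2)→filled(o2,p2) ✓  (d3,p3,o3)→filled(o3,p3) ✓  (d4,p1,o2)→filled(o2,p1) ✗  (d4,p2,o3)→filled(o3,p2) ✓  (d4,p3,o3)→filled(o3,p3) ✓  (d4,p4,o1)→filled(o1,p4) ✓  (d5,p1,o1)→filled(o1,p1) ✓  (d5,p1,o2)→filled(o2,p1) ✗  (d5,p2,o1)→filled(o1,p2) ✗  (d5,p2,o2)→filled(o2,p2) ✓
Counterexamples (restrictor triples failing the scope): 4.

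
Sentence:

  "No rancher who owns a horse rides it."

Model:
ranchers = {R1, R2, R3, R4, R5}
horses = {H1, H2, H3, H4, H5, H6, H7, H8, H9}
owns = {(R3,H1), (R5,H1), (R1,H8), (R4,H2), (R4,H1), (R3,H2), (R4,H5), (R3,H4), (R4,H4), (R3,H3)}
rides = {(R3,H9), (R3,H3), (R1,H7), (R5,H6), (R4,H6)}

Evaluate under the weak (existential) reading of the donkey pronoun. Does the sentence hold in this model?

False

"it" takes "a horse" as antecedent — a donkey pronoun bound across the clause boundary.
Truth condition: for no (r,h) with owns(r,h) does rides(r,h) hold.
Restrictor pairs — does the scope hold? (R1,H8):fails  (R3,H1):fails  (R3,H2):fails  (R3,H3):holds  (R3,H4):fails  (R4,H1):fails  (R4,H2):fails  (R4,H4):fails  (R4,H5):fails  (R5,H1):fails
Scope holds for 1 pair(s), so the sentence is false.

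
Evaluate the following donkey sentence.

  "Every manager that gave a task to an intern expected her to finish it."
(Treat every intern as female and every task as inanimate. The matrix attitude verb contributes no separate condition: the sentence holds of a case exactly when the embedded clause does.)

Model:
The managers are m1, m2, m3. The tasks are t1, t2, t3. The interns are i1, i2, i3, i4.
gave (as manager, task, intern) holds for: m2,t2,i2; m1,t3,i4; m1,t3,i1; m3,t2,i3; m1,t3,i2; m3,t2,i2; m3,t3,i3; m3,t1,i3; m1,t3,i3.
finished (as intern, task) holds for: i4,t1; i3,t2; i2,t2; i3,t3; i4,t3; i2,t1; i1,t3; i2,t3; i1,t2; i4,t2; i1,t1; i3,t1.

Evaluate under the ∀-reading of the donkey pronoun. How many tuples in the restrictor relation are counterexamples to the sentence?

"her" takes "an intern" as antecedent and "it" takes "a task"; both are donkey pronouns co-varying with the restrictor.
Strong reading: for every (m,t,i) with gave(m,t,i), finished(i,t).
Restrictor triples: (m1,t3,i1)→finished(i1,t3) ✓  (m1,t3,i2)→finished(i2,t3) ✓  (m1,t3,i3)→finished(i3,t3) ✓  (m1,t3,i4)→finished(i4,t3) ✓  (m2,t2,i2)→finished(i2,t2) ✓  (m3,t1,i3)→finished(i3,t1) ✓  (m3,t2,i2)→finished(i2,t2) ✓  (m3,t2,i3)→finished(i3,t2) ✓  (m3,t3,i3)→finished(i3,t3) ✓
Counterexamples (restrictor triples failing the scope): 0.

0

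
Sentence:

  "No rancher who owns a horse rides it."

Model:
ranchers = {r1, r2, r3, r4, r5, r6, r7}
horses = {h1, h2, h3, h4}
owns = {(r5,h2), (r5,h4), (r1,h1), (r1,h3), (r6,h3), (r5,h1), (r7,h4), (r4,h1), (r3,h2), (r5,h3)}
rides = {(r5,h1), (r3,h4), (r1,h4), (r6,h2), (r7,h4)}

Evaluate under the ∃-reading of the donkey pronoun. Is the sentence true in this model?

False

"it" takes "a horse" as antecedent — a donkey pronoun bound across the clause boundary.
Truth condition: for no (r,h) with owns(r,h) does rides(r,h) hold.
Restrictor pairs — does the scope hold? (r1,h1):fails  (r1,h3):fails  (r3,h2):fails  (r4,h1):fails  (r5,h1):holds  (r5,h2):fails  (r5,h3):fails  (r5,h4):fails  (r6,h3):fails  (r7,h4):holds
Scope holds for 2 pair(s), so the sentence is false.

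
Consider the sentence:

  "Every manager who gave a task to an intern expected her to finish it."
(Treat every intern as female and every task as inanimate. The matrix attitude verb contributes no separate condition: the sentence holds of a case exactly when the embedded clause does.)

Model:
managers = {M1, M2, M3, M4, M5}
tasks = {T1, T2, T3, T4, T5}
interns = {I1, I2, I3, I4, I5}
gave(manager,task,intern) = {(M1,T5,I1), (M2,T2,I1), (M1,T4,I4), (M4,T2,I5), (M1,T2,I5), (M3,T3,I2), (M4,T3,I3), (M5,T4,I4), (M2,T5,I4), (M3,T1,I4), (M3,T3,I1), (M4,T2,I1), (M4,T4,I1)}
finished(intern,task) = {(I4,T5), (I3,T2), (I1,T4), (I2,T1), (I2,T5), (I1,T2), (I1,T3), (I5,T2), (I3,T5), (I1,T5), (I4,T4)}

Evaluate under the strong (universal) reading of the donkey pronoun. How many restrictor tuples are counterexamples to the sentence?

"her" takes "an intern" as antecedent and "it" takes "a task"; both are donkey pronouns co-varying with the restrictor.
Strong reading: for every (m,t,i) with gave(m,t,i), finished(i,t).
Restrictor triples: (M1,T2,I5)→finished(I5,T2) ✓  (M1,T4,I4)→finished(I4,T4) ✓  (M1,T5,I1)→finished(I1,T5) ✓  (M2,T2,I1)→finished(I1,T2) ✓  (M2,T5,I4)→finished(I4,T5) ✓  (M3,T1,I4)→finished(I4,T1) ✗  (M3,T3,I1)→finished(I1,T3) ✓  (M3,T3,I2)→finished(I2,T3) ✗  (M4,T2,I1)→finished(I1,T2) ✓  (M4,T2,I5)→finished(I5,T2) ✓  (M4,T3,I3)→finished(I3,T3) ✗  (M4,T4,I1)→finished(I1,T4) ✓  (M5,T4,I4)→finished(I4,T4) ✓
Counterexamples (restrictor triples failing the scope): 3.

3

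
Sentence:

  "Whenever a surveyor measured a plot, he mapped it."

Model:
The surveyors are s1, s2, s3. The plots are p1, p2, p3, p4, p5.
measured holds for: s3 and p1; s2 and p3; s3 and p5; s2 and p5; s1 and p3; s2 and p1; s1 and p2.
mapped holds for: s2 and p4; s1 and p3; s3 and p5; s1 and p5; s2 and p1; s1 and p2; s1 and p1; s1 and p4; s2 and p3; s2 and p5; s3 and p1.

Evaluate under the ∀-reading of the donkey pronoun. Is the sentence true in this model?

True

"it" takes "a plot" as antecedent — a donkey pronoun bound across the clause boundary.
Strong reading: for every (s,p) with measured(s,p), mapped(s,p).
Restrictor pairs: (s1,p2) ✓  (s1,p3) ✓  (s2,p1) ✓  (s2,p3) ✓  (s2,p5) ✓  (s3,p1) ✓  (s3,p5) ✓
Every restrictor pair satisfies the scope.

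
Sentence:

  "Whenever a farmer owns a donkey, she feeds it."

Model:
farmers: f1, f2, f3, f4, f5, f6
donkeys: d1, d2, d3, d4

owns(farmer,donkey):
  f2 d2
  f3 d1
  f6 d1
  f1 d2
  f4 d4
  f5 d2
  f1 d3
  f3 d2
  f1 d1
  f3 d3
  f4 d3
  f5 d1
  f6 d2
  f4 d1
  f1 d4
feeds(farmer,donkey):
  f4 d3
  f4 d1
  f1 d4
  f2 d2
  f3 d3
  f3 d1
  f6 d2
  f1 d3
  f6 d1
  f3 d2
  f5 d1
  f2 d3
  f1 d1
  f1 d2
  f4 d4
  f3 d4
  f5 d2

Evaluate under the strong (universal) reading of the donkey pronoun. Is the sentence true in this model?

"it" takes "a donkey" as antecedent — a donkey pronoun bound across the clause boundary.
Strong reading: for every (f,d) with owns(f,d), feeds(f,d).
Restrictor pairs: (f1,d1) ✓  (f1,d2) ✓  (f1,d3) ✓  (f1,d4) ✓  (f2,d2) ✓  (f3,d1) ✓  (f3,d2) ✓  (f3,d3) ✓  (f4,d1) ✓  (f4,d3) ✓  (f4,d4) ✓  (f5,d1) ✓  (f5,d2) ✓  (f6,d1) ✓  (f6,d2) ✓
Every restrictor pair satisfies the scope.

True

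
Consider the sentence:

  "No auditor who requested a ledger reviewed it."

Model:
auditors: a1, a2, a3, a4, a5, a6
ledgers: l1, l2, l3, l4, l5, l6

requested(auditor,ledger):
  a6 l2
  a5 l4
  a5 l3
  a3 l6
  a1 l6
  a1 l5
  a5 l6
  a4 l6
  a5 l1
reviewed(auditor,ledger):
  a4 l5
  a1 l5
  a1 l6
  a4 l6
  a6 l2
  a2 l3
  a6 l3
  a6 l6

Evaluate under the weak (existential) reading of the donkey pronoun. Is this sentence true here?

False

"it" takes "a ledger" as antecedent — a donkey pronoun bound across the clause boundary.
Truth condition: for no (a,l) with requested(a,l) does reviewed(a,l) hold.
Restrictor pairs — does the scope hold? (a1,l5):holds  (a1,l6):holds  (a3,l6):fails  (a4,l6):holds  (a5,l1):fails  (a5,l3):fails  (a5,l4):fails  (a5,l6):fails  (a6,l2):holds
Scope holds for 4 pair(s), so the sentence is false.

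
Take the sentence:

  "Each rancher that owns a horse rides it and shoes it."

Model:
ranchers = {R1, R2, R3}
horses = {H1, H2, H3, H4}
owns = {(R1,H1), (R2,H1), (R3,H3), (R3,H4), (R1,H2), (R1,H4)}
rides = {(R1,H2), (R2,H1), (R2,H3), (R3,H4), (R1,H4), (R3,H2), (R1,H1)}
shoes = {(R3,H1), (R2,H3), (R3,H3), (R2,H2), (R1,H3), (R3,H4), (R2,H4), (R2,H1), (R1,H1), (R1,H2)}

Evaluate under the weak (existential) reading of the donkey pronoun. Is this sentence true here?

"it" takes "a horse" as antecedent — a donkey pronoun bound across the clause boundary.
Weak reading: every rancher r with some owns-horse has at least one owns-horse h such that rides(r,h) ∧ shoes(r,h).
Per rancher: R1:✓  R2:✓  R3:✓
Every rancher in the restrictor has a witness.

True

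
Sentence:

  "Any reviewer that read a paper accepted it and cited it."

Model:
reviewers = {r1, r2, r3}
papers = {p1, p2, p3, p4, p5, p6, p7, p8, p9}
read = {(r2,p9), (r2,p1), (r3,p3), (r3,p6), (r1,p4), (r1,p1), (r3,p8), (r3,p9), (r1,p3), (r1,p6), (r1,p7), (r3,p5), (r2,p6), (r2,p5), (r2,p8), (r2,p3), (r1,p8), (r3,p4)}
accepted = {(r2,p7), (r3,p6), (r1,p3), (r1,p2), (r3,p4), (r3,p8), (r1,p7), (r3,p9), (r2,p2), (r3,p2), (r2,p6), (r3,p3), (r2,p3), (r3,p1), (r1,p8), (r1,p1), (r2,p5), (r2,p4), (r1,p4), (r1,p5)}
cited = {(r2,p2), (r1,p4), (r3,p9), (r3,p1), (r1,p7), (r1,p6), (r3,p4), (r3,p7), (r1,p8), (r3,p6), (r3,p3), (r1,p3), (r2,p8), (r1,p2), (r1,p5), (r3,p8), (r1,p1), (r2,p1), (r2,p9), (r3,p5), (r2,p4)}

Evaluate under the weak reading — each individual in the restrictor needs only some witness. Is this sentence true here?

False

"it" takes "a paper" as antecedent — a donkey pronoun bound across the clause boundary.
Weak reading: every reviewer r with some read-paper has at least one read-paper p such that accepted(r,p) ∧ cited(r,p).
Per reviewer: r1:✓  r2:✗  r3:✓
r2 has no witness among its read-papers.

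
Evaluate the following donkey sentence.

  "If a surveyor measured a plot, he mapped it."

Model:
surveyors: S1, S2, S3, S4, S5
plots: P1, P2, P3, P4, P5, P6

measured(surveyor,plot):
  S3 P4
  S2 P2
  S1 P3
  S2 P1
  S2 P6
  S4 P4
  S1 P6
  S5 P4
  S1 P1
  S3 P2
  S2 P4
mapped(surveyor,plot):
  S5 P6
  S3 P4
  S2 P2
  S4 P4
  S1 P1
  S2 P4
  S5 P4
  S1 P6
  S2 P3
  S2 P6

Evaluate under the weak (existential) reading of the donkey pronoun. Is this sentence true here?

True

"it" takes "a plot" as antecedent — a donkey pronoun bound across the clause boundary.
Weak reading: every surveyor s with some measured-plot has at least one measured-plot p such that mapped(s,p).
Per surveyor: S1:✓  S2:✓  S3:✓  S4:✓  S5:✓
Every surveyor in the restrictor has a witness.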